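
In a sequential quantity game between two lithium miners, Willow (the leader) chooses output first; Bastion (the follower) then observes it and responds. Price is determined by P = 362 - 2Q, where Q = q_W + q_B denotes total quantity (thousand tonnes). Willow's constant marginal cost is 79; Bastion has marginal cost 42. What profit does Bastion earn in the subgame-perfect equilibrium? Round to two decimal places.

4851.13

Solve by backward induction. Given q_W, the follower Bastion maximises π_B = (362 - 2q_W - 2q_B)q_B - 42q_B.
∂π_B/∂q_B = 320 - 2q_W - 4q_B = 0 gives the reaction function q_B = (320 - 2q_W)/4.
Willow substitutes q_B(q_W) into its own profit: π_W = q_W(362 - 2q_W - (320 - 2q_W)/2) - 79q_W = (202 - q_W)q_W - 79q_W.
Maximising: ∂π_W/∂q_W = 123 - 2q_W = 0, giving q_W = 123/2.
Then q_B = (320 - 2·(123/2))/4 = 197/4.
Price P = 362 - 2·(443/4) = 281/2.
Bastion's profit: (281/2 - 42)·(197/4) = 4851.1250.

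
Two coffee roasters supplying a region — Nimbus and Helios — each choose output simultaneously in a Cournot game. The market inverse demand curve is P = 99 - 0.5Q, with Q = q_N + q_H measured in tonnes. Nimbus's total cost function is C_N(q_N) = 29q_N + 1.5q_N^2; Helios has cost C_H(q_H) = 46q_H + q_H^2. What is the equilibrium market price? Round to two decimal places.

83.66

Nimbus's profit: π_N = (99 - 0.5Q)q_N - (29q_N + (3/2)q_N²). Setting ∂π_N/∂q_N = 0: 70 - 4q_N - (1/2)(q_H) = 0.
Helios's profit: π_H = (99 - 0.5Q)q_H - (46q_H + q_H²). Setting ∂π_H/∂q_H = 0: 53 - 3q_H - (1/2)(q_N) = 0.
So q_N = (70 - (1/2)q_H)/4 and q_H = (53 - (1/2)q_N)/3.
Solving the pair: q_N = 734/47, q_H = 708/47.
Total output Q = 1442/47, so price P = 99 - (1/2)·(1442/47) = 83.6596.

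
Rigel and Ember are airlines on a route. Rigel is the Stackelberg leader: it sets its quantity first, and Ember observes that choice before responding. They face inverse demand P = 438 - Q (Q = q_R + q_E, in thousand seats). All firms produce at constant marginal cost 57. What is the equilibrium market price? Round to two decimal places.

The follower Ember best-responds to any q_R: π_E = (438 - Q)q_E - 57q_E.
∂π_E/∂q_E = 381 - q_R - 2q_E = 0 gives the reaction function q_E = (381 - q_R)/2.
Rigel substitutes q_E(q_R) into its own profit: π_R = q_R(438 - q_R - (381 - q_R)/2) - 57q_R = (495/2 - (1/2)q_R)q_R - 57q_R.
Leader FOC: 381/2 - q_R = 0, so q_R = 381/2.
Then q_E = (381 - 381/2)/2 = 381/4.
Total output Q = 1143/4, so price P = 438 - 1143/4 = 609/4.

152.25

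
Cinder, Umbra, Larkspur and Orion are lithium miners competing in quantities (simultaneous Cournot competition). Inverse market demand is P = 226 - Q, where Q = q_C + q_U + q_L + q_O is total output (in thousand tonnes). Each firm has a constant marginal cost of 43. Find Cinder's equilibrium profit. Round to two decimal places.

1339.56

A representative firm's profit is π_i = q_i(226 - Q) - 43q_i.
First-order condition (treating rivals' output as given): 183 - 2q_i - Σ_{j≠i} q_j = 0.
With identical firms every q_j equals q_i, so Σ_{j≠i} q_j = 3q_i and 183 = 5q_i, giving q_i = 183/5.
Price P = 226 - 732/5 = 398/5.
Cinder's profit: (398/5 - 43)·(183/5) = 1339.5600.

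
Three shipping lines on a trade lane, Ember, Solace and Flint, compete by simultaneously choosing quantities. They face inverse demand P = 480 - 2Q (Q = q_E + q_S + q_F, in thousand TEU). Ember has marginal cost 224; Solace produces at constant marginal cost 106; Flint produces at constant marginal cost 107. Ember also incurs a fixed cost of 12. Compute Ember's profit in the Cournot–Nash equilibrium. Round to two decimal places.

Ember's profit: π_E = (480 - 2Q)q_E - (224q_E). Setting ∂π_E/∂q_E = 0: 256 - 4q_E - 2(q_S + q_F) = 0.
Solace's first-order condition: 374 - 4q_S - 2(q_E + q_F) = 0.
Flint's first-order condition: 373 - 4q_F - 2(q_E + q_S) = 0.
Summing all 3 equations gives 1003 − 8Q = 0, hence Q = 1003/8.
Back-substituting: q_E = (256 − 1003/4)/2 = 21/8, q_S = (374 − 1003/4)/2 = 493/8, q_F = (373 − 1003/4)/2 = 489/8.
Price P = 480 - 2·(1003/8) = 917/4.
Ember's profit: (917/4 - 224)·(21/8) - 12 = 57/32.

1.78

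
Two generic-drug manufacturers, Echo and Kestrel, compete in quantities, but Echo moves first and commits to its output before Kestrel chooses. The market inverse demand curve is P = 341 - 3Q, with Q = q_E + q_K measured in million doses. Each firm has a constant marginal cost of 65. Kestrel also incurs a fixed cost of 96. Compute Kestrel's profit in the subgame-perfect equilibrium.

Solve by backward induction. Given q_E, the follower Kestrel maximises π_K = (341 - 3q_E - 3q_K)q_K - 65q_K.
Follower FOC: 276 - 3q_E - 6q_K = 0, so q_K(q_E) = (276 - 3q_E)/6.
Echo substitutes q_K(q_E) into its own profit: π_E = q_E(341 - 3q_E - (276 - 3q_E)/2) - 65q_E = (203 - (3/2)q_E)q_E - 65q_E.
Maximising: ∂π_E/∂q_E = 138 - 3q_E = 0, giving q_E = 46.
Then q_K = (276 - 3·46)/6 = 23.
Price P = 341 - 3·69 = 134.
Kestrel's profit: (134 - 65)·23 - 96 = 1491.

1491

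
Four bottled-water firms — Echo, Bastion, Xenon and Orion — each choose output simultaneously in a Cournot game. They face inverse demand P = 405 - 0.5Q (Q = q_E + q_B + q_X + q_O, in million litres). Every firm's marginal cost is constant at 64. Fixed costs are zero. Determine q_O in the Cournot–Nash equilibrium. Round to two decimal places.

136.40

A representative firm's profit is π_i = q_i(405 - 0.5Q) - 64q_i.
First-order condition (treating rivals' output as given): 341 - q_i - (1/2)·Σ_{j≠i} q_j = 0.
With identical firms every q_j equals q_i, so Σ_{j≠i} q_j = 3q_i and 341 = (5/2)q_i, giving q_i = 682/5.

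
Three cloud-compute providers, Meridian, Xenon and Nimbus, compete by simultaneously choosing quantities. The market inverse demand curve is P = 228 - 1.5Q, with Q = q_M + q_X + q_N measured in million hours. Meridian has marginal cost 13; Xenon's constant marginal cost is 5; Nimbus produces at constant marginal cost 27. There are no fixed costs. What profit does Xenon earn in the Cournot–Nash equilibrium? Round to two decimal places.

2667.04

Meridian's profit: π_M = (228 - 1.5Q)q_M - (13q_M). Setting ∂π_M/∂q_M = 0: 215 - 3q_M - (3/2)(q_X + q_N) = 0.
Xenon's profit: π_X = (228 - 1.5Q)q_X - (5q_X). Setting ∂π_X/∂q_X = 0: 223 - 3q_X - (3/2)(q_M + q_N) = 0.
Nimbus's profit: π_N = (228 - 1.5Q)q_N - (27q_N). Setting ∂π_N/∂q_N = 0: 201 - 3q_N - (3/2)(q_M + q_X) = 0.
Summing all 3 equations gives 639 − 6Q = 0, hence Q = 213/2.
Back-substituting: q_M = (215 − 639/4)/(3/2) = 221/6, q_X = (223 − 639/4)/(3/2) = 253/6, q_N = (201 − 639/4)/(3/2) = 55/2.
Price P = 228 - (3/2)·(213/2) = 273/4.
Xenon's profit: (273/4 - 5)·(253/6) = 2667.0417.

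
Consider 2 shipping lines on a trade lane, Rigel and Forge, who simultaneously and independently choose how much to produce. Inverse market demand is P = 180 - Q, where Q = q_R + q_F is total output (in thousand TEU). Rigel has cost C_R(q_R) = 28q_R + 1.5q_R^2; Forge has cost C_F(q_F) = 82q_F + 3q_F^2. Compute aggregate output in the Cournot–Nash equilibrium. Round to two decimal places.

Rigel's profit: π_R = (180 - Q)q_R - (28q_R + (3/2)q_R²). Setting ∂π_R/∂q_R = 0: 152 - 5q_R - (q_F) = 0.
Forge's first-order condition: 98 - 8q_F - (q_R) = 0.
Best responses: q_R = (152 - q_F)/5, q_F = (98 - q_R)/8.
Solving the pair: q_R = 86/3, q_F = 26/3.
Total output Q = 86/3 + 26/3 = 112/3.

37.33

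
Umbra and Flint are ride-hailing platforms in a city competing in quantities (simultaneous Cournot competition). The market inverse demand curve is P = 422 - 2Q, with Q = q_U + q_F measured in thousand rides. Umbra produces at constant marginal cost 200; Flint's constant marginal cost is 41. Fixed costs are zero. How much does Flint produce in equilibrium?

Umbra's profit: π_U = (422 - 2Q)q_U - (200q_U). Setting ∂π_U/∂q_U = 0: 222 - 4q_U - 2(q_F) = 0.
Flint's profit: π_F = (422 - 2Q)q_F - (41q_F). Setting ∂π_F/∂q_F = 0: 381 - 4q_F - 2(q_U) = 0.
Best responses: q_U = (222 - 2q_F)/4, q_F = (381 - 2q_U)/4.
Solving the pair: q_U = 21/2, q_F = 90.

90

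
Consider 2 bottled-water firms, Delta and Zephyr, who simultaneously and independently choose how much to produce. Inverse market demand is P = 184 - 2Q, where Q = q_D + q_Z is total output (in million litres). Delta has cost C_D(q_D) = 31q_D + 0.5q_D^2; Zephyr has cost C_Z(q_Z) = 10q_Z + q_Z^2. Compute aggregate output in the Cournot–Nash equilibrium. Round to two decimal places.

Delta's profit: π_D = (184 - 2Q)q_D - (31q_D + (1/2)q_D²). Setting ∂π_D/∂q_D = 0: 153 - 5q_D - 2(q_Z) = 0.
Zephyr's first-order condition: 174 - 6q_Z - 2(q_D) = 0.
So q_D = (153 - 2q_Z)/5 and q_Z = (174 - 2q_D)/6.
Substituting one into the other gives q_D = 285/13 and q_Z = 282/13.
Total output Q = 285/13 + 282/13 = 567/13.

43.62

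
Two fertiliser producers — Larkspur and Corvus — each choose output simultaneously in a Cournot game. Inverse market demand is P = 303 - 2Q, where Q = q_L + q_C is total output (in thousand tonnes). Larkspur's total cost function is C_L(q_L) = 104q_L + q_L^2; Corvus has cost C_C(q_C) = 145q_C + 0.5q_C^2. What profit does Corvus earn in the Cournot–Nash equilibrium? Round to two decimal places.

Larkspur's profit: π_L = (303 - 2Q)q_L - (104q_L + q_L²). Setting ∂π_L/∂q_L = 0: 199 - 6q_L - 2(q_C) = 0.
Corvus's profit: π_C = (303 - 2Q)q_C - (145q_C + (1/2)q_C²). Setting ∂π_C/∂q_C = 0: 158 - 5q_C - 2(q_L) = 0.
So q_L = (199 - 2q_C)/6 and q_C = (158 - 2q_L)/5.
Solving the pair: q_L = 679/26, q_C = 275/13.
Price P = 303 - 2·(1229/26) = 208.4615.
Corvus's profit: 208.4615·(275/13) - 145·(275/13) - (1/2)(275/13)² = 1118.7130.

1118.71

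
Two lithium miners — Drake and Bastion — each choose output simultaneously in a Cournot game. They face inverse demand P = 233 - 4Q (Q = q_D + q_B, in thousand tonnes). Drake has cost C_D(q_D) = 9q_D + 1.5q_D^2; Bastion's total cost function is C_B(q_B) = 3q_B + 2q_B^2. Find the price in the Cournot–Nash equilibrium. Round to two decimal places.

115.69

Drake's profit: π_D = (233 - 4Q)q_D - (9q_D + (3/2)q_D²). Setting ∂π_D/∂q_D = 0: 224 - 11q_D - 4(q_B) = 0.
Bastion's first-order condition: 230 - 12q_B - 4(q_D) = 0.
Best responses: q_D = (224 - 4q_B)/11, q_B = (230 - 4q_D)/12.
Solving the pair: q_D = 442/29, q_B = 817/58.
Total output Q = 1701/58, so price P = 233 - 4·(1701/58) = 115.6897.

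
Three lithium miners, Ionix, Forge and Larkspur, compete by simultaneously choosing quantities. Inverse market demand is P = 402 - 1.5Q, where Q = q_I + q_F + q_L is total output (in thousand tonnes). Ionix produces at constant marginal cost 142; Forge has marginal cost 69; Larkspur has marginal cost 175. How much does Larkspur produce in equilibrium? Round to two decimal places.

Ionix's profit: π_I = (402 - 1.5Q)q_I - (142q_I). Setting ∂π_I/∂q_I = 0: 260 - 3q_I - (3/2)(q_F + q_L) = 0.
Forge's first-order condition: 333 - 3q_F - (3/2)(q_I + q_L) = 0.
Larkspur's profit: π_L = (402 - 1.5Q)q_L - (175q_L). Setting ∂π_L/∂q_L = 0: 227 - 3q_L - (3/2)(q_I + q_F) = 0.
Adding the 3 first-order conditions: 820 − 6Q = 0, so Q = 410/3.
Back-substituting: q_I = (260 − 205)/(3/2) = 110/3, q_F = (333 − 205)/(3/2) = 256/3, q_L = (227 − 205)/(3/2) = 44/3.

14.67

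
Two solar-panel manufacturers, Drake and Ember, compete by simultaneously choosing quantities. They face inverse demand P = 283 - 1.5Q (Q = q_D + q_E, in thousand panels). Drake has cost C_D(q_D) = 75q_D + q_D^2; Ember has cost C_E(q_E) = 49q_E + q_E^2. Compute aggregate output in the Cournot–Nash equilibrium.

68

Drake's profit: π_D = (283 - 1.5Q)q_D - (75q_D + q_D²). Setting ∂π_D/∂q_D = 0: 208 - 5q_D - (3/2)(q_E) = 0.
Ember's profit: π_E = (283 - 1.5Q)q_E - (49q_E + q_E²). Setting ∂π_E/∂q_E = 0: 234 - 5q_E - (3/2)(q_D) = 0.
Rearranging gives the reaction functions q_D = (208 - (3/2)q_E)/5 and q_E = (234 - (3/2)q_D)/5.
Solving the pair: q_D = 212/7, q_E = 264/7.
Total output Q = 212/7 + 264/7 = 68.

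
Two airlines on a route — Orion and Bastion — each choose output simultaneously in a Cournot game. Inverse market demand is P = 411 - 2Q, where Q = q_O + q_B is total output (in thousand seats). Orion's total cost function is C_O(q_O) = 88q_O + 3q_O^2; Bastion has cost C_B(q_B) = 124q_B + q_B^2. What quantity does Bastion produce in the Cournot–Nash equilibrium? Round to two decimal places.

39.71

Orion's profit: π_O = (411 - 2Q)q_O - (88q_O + 3q_O²). Setting ∂π_O/∂q_O = 0: 323 - 10q_O - 2(q_B) = 0.
Bastion's profit: π_B = (411 - 2Q)q_B - (124q_B + q_B²). Setting ∂π_B/∂q_B = 0: 287 - 6q_B - 2(q_O) = 0.
Rearranging gives the reaction functions q_O = (323 - 2q_B)/10 and q_B = (287 - 2q_O)/6.
Substituting one into the other gives q_O = 341/14 and q_B = 278/7.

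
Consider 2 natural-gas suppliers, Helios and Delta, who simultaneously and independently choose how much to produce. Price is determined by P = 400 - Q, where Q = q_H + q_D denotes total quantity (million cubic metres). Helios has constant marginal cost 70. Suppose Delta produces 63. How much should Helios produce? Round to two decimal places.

With the rival's output fixed at 63, Helios's profit is π_H = (400 - 63 - q_H)q_H - (70q_H) = (337 - q_H)q_H - (70q_H).
∂π_H/∂q_H = 267 - 2q_H = 0, so q_H = 267/2.

133.50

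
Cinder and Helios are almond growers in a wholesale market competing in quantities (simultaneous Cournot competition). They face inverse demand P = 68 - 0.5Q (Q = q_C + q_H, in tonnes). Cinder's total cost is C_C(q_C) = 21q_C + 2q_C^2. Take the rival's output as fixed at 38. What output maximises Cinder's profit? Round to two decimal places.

5.60

With the rival's output fixed at 38, Cinder's profit is π_C = (68 - (1/2)·38 - (1/2)q_C)q_C - (21q_C + 2q_C²) = (49 - (1/2)q_C)q_C - (21q_C + 2q_C²).
∂π_C/∂q_C = 28 - 5q_C = 0, so q_C = 28/5.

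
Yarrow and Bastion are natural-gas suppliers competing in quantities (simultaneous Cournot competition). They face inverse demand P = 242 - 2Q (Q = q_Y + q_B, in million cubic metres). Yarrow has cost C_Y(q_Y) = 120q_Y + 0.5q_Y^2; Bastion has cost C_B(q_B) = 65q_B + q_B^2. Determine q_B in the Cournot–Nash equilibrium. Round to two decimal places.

24.65

Yarrow's profit: π_Y = (242 - 2Q)q_Y - (120q_Y + (1/2)q_Y²). Setting ∂π_Y/∂q_Y = 0: 122 - 5q_Y - 2(q_B) = 0.
Bastion's profit: π_B = (242 - 2Q)q_B - (65q_B + q_B²). Setting ∂π_B/∂q_B = 0: 177 - 6q_B - 2(q_Y) = 0.
So q_Y = (122 - 2q_B)/5 and q_B = (177 - 2q_Y)/6.
Substituting one into the other gives q_Y = 189/13 and q_B = 641/26.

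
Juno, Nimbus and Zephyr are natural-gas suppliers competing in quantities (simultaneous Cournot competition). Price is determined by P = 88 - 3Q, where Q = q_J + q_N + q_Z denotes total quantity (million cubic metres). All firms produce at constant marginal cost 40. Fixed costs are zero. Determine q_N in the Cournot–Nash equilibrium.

Each firm earns π_i = (88 - 3Q)q_i - 40q_i.
First-order condition (treating rivals' output as given): 48 - 6q_i - 3·Σ_{j≠i} q_j = 0.
With identical firms every q_j equals q_i, so Σ_{j≠i} q_j = 2q_i and 48 = 12q_i, giving q_i = 4.

4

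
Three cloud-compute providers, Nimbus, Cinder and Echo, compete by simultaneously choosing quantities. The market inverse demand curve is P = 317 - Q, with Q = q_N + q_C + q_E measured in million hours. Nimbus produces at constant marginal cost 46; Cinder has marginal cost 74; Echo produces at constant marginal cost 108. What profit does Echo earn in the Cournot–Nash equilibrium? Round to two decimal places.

798.06

Nimbus's profit: π_N = (317 - Q)q_N - (46q_N). Setting ∂π_N/∂q_N = 0: 271 - 2q_N - (q_C + q_E) = 0.
Cinder's profit: π_C = (317 - Q)q_C - (74q_C). Setting ∂π_C/∂q_C = 0: 243 - 2q_C - (q_N + q_E) = 0.
Echo's profit: π_E = (317 - Q)q_E - (108q_E). Setting ∂π_E/∂q_E = 0: 209 - 2q_E - (q_N + q_C) = 0.
Adding the 3 conditions: 723 − 2Q − 2Q = 0, i.e. Q = 723/4.
Back-substituting: q_N = (271 − 723/4) = 361/4, q_C = (243 − 723/4) = 249/4, q_E = (209 − 723/4) = 113/4.
Price P = 317 - 723/4 = 545/4.
Echo's profit: (545/4 - 108)·(113/4) = 798.0625.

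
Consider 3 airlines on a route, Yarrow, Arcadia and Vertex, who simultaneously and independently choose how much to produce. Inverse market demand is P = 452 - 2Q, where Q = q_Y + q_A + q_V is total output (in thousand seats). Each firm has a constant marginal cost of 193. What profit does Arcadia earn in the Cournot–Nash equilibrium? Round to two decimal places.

A representative firm's profit is π_i = q_i(452 - 2Q) - 193q_i.
First-order condition (treating rivals' output as given): 259 - 4q_i - 2·Σ_{j≠i} q_j = 0.
With identical firms every q_j equals q_i, so Σ_{j≠i} q_j = 2q_i and 259 = 8q_i, giving q_i = 259/8.
Price P = 452 - 2·(777/8) = 1031/4.
Arcadia's profit: (1031/4 - 193)·(259/8) = 2096.2813.

2096.28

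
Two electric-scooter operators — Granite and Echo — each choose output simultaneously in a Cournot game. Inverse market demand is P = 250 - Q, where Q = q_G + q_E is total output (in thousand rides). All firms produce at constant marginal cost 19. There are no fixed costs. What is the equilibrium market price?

A representative firm's profit is π_i = q_i(250 - Q) - 19q_i.
First-order condition (treating rivals' output as given): 231 - 2q_i - q_j = 0.
By symmetry each firm produces the same amount; substituting q_j = q_i yields q_i = 231/3 = 77.
Total output Q = 154, so price P = 250 - 154 = 96.

96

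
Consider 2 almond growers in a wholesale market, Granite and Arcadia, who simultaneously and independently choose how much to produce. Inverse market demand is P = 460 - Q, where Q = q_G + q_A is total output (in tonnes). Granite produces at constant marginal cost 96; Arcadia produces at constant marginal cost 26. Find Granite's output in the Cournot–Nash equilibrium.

98

Granite's profit: π_G = (460 - Q)q_G - (96q_G). Setting ∂π_G/∂q_G = 0: 364 - 2q_G - (q_A) = 0.
Arcadia's profit: π_A = (460 - Q)q_A - (26q_A). Setting ∂π_A/∂q_A = 0: 434 - 2q_A - (q_G) = 0.
So q_G = (364 - q_A)/2 and q_A = (434 - q_G)/2.
Solving the pair: q_G = 98, q_A = 168.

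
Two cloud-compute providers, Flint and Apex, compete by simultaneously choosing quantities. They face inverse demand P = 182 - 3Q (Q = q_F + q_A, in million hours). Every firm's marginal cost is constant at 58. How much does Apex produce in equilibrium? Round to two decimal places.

13.78

A representative firm's profit is π_i = q_i(182 - 3Q) - 58q_i.
Setting ∂π_i/∂q_i = 0 with rivals' quantities fixed: 124 - 6q_i - 3q_j = 0.
By symmetry each firm produces the same amount; substituting q_j = q_i yields q_i = 124/9.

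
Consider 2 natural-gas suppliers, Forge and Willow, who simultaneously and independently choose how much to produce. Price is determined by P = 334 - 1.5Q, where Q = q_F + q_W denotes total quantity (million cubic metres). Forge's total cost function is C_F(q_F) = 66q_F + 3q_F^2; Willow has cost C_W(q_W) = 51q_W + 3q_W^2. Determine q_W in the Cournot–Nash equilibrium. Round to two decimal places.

Forge's profit: π_F = (334 - 1.5Q)q_F - (66q_F + 3q_F²). Setting ∂π_F/∂q_F = 0: 268 - 9q_F - (3/2)(q_W) = 0.
Willow's profit: π_W = (334 - 1.5Q)q_W - (51q_W + 3q_W²). Setting ∂π_W/∂q_W = 0: 283 - 9q_W - (3/2)(q_F) = 0.
Best responses: q_F = (268 - (3/2)q_W)/9, q_W = (283 - (3/2)q_F)/9.
Solving the pair: q_F = 530/21, q_W = 572/21.

27.24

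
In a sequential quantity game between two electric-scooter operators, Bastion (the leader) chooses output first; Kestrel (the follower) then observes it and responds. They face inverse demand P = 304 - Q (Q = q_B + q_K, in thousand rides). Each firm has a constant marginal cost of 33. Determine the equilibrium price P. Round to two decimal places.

100.75

The follower Kestrel best-responds to any q_B: π_K = (304 - Q)q_K - 33q_K.
Setting the follower's marginal profit to zero, 271 - q_B - 2q_K = 0, i.e. q_K = (271 - q_B)/2.
Bastion substitutes q_K(q_B) into its own profit: π_B = q_B(304 - q_B - (271 - q_B)/2) - 33q_B = (337/2 - (1/2)q_B)q_B - 33q_B.
Maximising: ∂π_B/∂q_B = 271/2 - q_B = 0, giving q_B = 271/2.
Then q_K = (271 - 271/2)/2 = 271/4.
Total output Q = 813/4, so price P = 304 - 813/4 = 403/4.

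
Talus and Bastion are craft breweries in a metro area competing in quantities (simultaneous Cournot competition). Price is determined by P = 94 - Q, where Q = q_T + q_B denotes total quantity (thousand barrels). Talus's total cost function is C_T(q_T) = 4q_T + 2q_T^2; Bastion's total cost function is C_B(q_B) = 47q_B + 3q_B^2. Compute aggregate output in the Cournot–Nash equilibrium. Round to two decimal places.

Talus's profit: π_T = (94 - Q)q_T - (4q_T + 2q_T²). Setting ∂π_T/∂q_T = 0: 90 - 6q_T - (q_B) = 0.
Bastion's first-order condition: 47 - 8q_B - (q_T) = 0.
Best responses: q_T = (90 - q_B)/6, q_B = (47 - q_T)/8.
Substituting one into the other gives q_T = 673/47 and q_B = 192/47.
Total output Q = 673/47 + 192/47 = 865/47.

18.40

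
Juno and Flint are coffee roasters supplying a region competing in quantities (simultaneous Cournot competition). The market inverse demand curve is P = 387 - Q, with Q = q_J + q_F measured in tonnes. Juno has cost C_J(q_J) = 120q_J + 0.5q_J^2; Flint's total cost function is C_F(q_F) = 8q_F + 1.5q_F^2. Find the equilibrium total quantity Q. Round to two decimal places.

130.43

Juno's profit: π_J = (387 - Q)q_J - (120q_J + (1/2)q_J²). Setting ∂π_J/∂q_J = 0: 267 - 3q_J - (q_F) = 0.
Flint's profit: π_F = (387 - Q)q_F - (8q_F + (3/2)q_F²). Setting ∂π_F/∂q_F = 0: 379 - 5q_F - (q_J) = 0.
Rearranging gives the reaction functions q_J = (267 - q_F)/3 and q_F = (379 - q_J)/5.
Substituting one into the other gives q_J = 478/7 and q_F = 435/7.
Total output Q = 478/7 + 435/7 = 913/7.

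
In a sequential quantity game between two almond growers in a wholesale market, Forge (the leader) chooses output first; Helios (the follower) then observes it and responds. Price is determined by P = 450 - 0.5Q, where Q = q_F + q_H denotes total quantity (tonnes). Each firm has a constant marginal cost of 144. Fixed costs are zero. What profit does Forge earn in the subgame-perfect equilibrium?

Solve by backward induction. Given q_F, the follower Helios maximises π_H = (450 - (1/2)q_F - (1/2)q_H)q_H - 144q_H.
∂π_H/∂q_H = 306 - (1/2)q_F - q_H = 0 gives the reaction function q_H = (306 - (1/2)q_F).
The leader anticipates this reaction. Substituting into P = 450 - 0.5Q gives P = 297 - (1/4)q_F, so π_F = (297 - (1/4)q_F)q_F - 144q_F.
The leader's first-order condition 153 - (1/2)q_F = 0 yields q_F = 306.
Then q_H = (306 - (1/2)·306) = 153.
Price P = 450 - (1/2)·459 = 441/2.
Forge's profit: (441/2 - 144)·306 = 23409.

23409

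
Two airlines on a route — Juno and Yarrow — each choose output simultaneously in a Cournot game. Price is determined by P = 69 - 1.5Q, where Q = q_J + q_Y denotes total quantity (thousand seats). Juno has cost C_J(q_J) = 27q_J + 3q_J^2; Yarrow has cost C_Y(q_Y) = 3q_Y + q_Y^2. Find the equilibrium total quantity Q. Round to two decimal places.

Juno's profit: π_J = (69 - 1.5Q)q_J - (27q_J + 3q_J²). Setting ∂π_J/∂q_J = 0: 42 - 9q_J - (3/2)(q_Y) = 0.
Yarrow's first-order condition: 66 - 5q_Y - (3/2)(q_J) = 0.
Best responses: q_J = (42 - (3/2)q_Y)/9, q_Y = (66 - (3/2)q_J)/5.
Solving the pair: q_J = 148/57, q_Y = 236/19.
Total output Q = 148/57 + 236/19 = 856/57.

15.02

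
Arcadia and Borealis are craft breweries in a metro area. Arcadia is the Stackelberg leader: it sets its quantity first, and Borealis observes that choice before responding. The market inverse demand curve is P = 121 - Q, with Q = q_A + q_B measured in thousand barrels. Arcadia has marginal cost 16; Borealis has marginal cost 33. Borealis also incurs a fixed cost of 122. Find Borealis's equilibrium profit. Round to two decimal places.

The follower Borealis best-responds to any q_A: π_B = (121 - Q)q_B - 33q_B.
∂π_B/∂q_B = 88 - q_A - 2q_B = 0 gives the reaction function q_B = (88 - q_A)/2.
Arcadia substitutes q_B(q_A) into its own profit: π_A = q_A(121 - q_A - (88 - q_A)/2) - 16q_A = (77 - (1/2)q_A)q_A - 16q_A.
Leader FOC: 61 - q_A = 0, so q_A = 61.
Then q_B = (88 - 61)/2 = 27/2.
Price P = 121 - 149/2 = 93/2.
Borealis's profit: (93/2 - 33)·(27/2) - 122 = 241/4.

60.25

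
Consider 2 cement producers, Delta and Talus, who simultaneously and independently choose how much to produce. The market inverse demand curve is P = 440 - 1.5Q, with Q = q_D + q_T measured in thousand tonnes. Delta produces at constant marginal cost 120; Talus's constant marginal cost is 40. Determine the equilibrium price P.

200

Delta's profit: π_D = (440 - 1.5Q)q_D - (120q_D). Setting ∂π_D/∂q_D = 0: 320 - 3q_D - (3/2)(q_T) = 0.
Talus's profit: π_T = (440 - 1.5Q)q_T - (40q_T). Setting ∂π_T/∂q_T = 0: 400 - 3q_T - (3/2)(q_D) = 0.
Rearranging gives the reaction functions q_D = (320 - (3/2)q_T)/3 and q_T = (400 - (3/2)q_D)/3.
Substituting one into the other gives q_D = 160/3 and q_T = 320/3.
Total output Q = 160, so price P = 440 - (3/2)·160 = 200.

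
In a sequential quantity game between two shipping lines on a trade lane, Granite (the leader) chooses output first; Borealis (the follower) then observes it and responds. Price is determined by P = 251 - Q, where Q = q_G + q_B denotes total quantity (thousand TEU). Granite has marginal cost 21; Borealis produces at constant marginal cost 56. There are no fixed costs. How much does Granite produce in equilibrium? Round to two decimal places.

132.50

Solve by backward induction. Given q_G, the follower Borealis maximises π_B = (251 - q_G - q_B)q_B - 56q_B.
Follower FOC: 195 - q_G - 2q_B = 0, so q_B(q_G) = (195 - q_G)/2.
The leader anticipates this reaction. Substituting into P = 251 - Q gives P = 307/2 - (1/2)q_G, so π_G = (307/2 - (1/2)q_G)q_G - 21q_G.
The leader's first-order condition 265/2 - q_G = 0 yields q_G = 265/2.
Then q_B = (195 - 265/2)/2 = 125/4.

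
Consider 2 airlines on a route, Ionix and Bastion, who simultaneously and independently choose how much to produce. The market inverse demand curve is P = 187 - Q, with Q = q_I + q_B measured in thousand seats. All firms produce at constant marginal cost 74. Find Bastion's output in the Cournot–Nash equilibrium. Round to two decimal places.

Each firm earns π_i = (187 - Q)q_i - 74q_i.
Setting ∂π_i/∂q_i = 0 with rivals' quantities fixed: 113 - 2q_i - q_j = 0.
By symmetry each firm produces the same amount; substituting q_j = q_i yields q_i = 113/3.

37.67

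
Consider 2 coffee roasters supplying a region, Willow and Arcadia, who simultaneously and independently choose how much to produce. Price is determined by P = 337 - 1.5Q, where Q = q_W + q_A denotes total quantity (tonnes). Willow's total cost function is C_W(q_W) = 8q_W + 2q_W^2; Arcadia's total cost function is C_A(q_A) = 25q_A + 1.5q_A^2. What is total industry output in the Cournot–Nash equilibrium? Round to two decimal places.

80.42

Willow's profit: π_W = (337 - 1.5Q)q_W - (8q_W + 2q_W²). Setting ∂π_W/∂q_W = 0: 329 - 7q_W - (3/2)(q_A) = 0.
Arcadia's profit: π_A = (337 - 1.5Q)q_A - (25q_A + (3/2)q_A²). Setting ∂π_A/∂q_A = 0: 312 - 6q_A - (3/2)(q_W) = 0.
Best responses: q_W = (329 - (3/2)q_A)/7, q_A = (312 - (3/2)q_W)/6.
Substituting one into the other gives q_W = 37.8868 and q_A = 42.5283.
Total output Q = 37.8868 + 42.5283 = 80.4151.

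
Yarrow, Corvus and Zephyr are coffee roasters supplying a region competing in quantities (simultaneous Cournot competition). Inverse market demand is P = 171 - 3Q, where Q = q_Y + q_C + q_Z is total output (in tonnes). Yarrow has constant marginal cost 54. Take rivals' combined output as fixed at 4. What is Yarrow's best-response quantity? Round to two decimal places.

17.50

With rivals' combined output fixed at 4, Yarrow's profit is π_Y = (171 - 3·4 - 3q_Y)q_Y - (54q_Y) = (159 - 3q_Y)q_Y - (54q_Y).
∂π_Y/∂q_Y = 105 - 6q_Y = 0, so q_Y = 35/2.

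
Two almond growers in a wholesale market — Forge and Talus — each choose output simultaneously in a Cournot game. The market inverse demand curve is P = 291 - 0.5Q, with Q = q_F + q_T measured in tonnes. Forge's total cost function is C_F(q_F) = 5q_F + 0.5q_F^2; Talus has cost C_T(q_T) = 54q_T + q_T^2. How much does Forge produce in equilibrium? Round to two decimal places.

Forge's profit: π_F = (291 - 0.5Q)q_F - (5q_F + (1/2)q_F²). Setting ∂π_F/∂q_F = 0: 286 - 2q_F - (1/2)(q_T) = 0.
Talus's first-order condition: 237 - 3q_T - (1/2)(q_F) = 0.
Rearranging gives the reaction functions q_F = (286 - (1/2)q_T)/2 and q_T = (237 - (1/2)q_F)/3.
Substituting one into the other gives q_F = 128.6087 and q_T = 1324/23.

128.61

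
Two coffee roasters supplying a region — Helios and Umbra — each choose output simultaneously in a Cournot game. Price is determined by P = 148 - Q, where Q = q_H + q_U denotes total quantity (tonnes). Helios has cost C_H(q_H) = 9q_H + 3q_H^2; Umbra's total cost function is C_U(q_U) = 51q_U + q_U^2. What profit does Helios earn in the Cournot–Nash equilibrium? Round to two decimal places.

876.92

Helios's profit: π_H = (148 - Q)q_H - (9q_H + 3q_H²). Setting ∂π_H/∂q_H = 0: 139 - 8q_H - (q_U) = 0.
Umbra's profit: π_U = (148 - Q)q_U - (51q_U + q_U²). Setting ∂π_U/∂q_U = 0: 97 - 4q_U - (q_H) = 0.
So q_H = (139 - q_U)/8 and q_U = (97 - q_H)/4.
Solving the pair: q_H = 459/31, q_U = 637/31.
Price P = 148 - 1096/31 = 112.6452.
Helios's profit: 112.6452·(459/31) - 9·(459/31) - 3(459/31)² = 876.9240.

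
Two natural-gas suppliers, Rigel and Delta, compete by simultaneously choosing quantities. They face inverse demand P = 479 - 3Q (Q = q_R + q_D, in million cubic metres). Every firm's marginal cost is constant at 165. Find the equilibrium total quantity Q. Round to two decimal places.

69.78

A representative firm's profit is π_i = q_i(479 - 3Q) - 165q_i.
Setting ∂π_i/∂q_i = 0 with rivals' quantities fixed: 314 - 6q_i - 3q_j = 0.
By symmetry each firm produces the same amount; substituting q_j = q_i yields q_i = 314/9.
Total output Q = 314/9 + 314/9 = 628/9.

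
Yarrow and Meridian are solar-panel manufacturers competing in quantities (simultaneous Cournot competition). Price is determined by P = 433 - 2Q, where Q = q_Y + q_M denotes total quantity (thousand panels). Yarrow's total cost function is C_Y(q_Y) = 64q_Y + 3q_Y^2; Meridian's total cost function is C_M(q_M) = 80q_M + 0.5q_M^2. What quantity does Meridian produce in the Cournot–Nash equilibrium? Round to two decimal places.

60.70

Yarrow's profit: π_Y = (433 - 2Q)q_Y - (64q_Y + 3q_Y²). Setting ∂π_Y/∂q_Y = 0: 369 - 10q_Y - 2(q_M) = 0.
Meridian's first-order condition: 353 - 5q_M - 2(q_Y) = 0.
Rearranging gives the reaction functions q_Y = (369 - 2q_M)/10 and q_M = (353 - 2q_Y)/5.
Solving the pair: q_Y = 1139/46, q_M = 1396/23.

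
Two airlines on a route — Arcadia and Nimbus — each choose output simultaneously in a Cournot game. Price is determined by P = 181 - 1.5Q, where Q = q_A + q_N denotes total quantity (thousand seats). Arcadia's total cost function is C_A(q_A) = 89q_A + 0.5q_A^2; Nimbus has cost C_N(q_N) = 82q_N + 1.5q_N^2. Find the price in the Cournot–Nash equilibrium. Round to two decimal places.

135.38

Arcadia's profit: π_A = (181 - 1.5Q)q_A - (89q_A + (1/2)q_A²). Setting ∂π_A/∂q_A = 0: 92 - 4q_A - (3/2)(q_N) = 0.
Nimbus's profit: π_N = (181 - 1.5Q)q_N - (82q_N + (3/2)q_N²). Setting ∂π_N/∂q_N = 0: 99 - 6q_N - (3/2)(q_A) = 0.
So q_A = (92 - (3/2)q_N)/4 and q_N = (99 - (3/2)q_A)/6.
Solving the pair: q_A = 538/29, q_N = 344/29.
Total output Q = 882/29, so price P = 181 - (3/2)·(882/29) = 135.3793.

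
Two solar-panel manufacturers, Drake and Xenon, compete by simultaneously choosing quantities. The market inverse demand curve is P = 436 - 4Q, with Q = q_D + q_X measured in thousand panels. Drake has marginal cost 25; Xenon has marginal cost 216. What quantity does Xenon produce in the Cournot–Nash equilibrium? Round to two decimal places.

2.42

Drake's profit: π_D = (436 - 4Q)q_D - (25q_D). Setting ∂π_D/∂q_D = 0: 411 - 8q_D - 4(q_X) = 0.
Xenon's profit: π_X = (436 - 4Q)q_X - (216q_X). Setting ∂π_X/∂q_X = 0: 220 - 8q_X - 4(q_D) = 0.
So q_D = (411 - 4q_X)/8 and q_X = (220 - 4q_D)/8.
Substituting one into the other gives q_D = 301/6 and q_X = 29/12.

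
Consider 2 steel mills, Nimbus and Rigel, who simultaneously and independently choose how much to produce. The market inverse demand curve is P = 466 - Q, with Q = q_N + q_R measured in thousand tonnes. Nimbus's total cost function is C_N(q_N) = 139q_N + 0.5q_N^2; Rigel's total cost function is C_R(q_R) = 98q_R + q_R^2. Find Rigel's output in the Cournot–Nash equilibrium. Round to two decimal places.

Nimbus's profit: π_N = (466 - Q)q_N - (139q_N + (1/2)q_N²). Setting ∂π_N/∂q_N = 0: 327 - 3q_N - (q_R) = 0.
Rigel's first-order condition: 368 - 4q_R - (q_N) = 0.
Rearranging gives the reaction functions q_N = (327 - q_R)/3 and q_R = (368 - q_N)/4.
Substituting one into the other gives q_N = 940/11 and q_R = 777/11.

70.64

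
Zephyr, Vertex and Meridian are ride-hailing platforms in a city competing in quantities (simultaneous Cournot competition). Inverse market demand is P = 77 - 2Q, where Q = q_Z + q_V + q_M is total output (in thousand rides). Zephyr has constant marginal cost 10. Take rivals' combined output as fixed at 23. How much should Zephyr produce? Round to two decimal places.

5.25

With rivals' combined output fixed at 23, Zephyr's profit is π_Z = (77 - 2·23 - 2q_Z)q_Z - (10q_Z) = (31 - 2q_Z)q_Z - (10q_Z).
∂π_Z/∂q_Z = 21 - 4q_Z = 0, so q_Z = 21/4.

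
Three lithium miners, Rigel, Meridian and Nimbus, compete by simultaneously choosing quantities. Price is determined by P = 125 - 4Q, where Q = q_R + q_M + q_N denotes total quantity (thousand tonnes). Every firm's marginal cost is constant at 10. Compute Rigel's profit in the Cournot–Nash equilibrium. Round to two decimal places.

206.64

Each firm earns π_i = (125 - 4Q)q_i - 10q_i.
First-order condition (treating rivals' output as given): 115 - 8q_i - 4·Σ_{j≠i} q_j = 0.
With identical firms every q_j equals q_i, so Σ_{j≠i} q_j = 2q_i and 115 = 16q_i, giving q_i = 115/16.
Price P = 125 - 4·(345/16) = 155/4.
Rigel's profit: (155/4 - 10)·(115/16) = 206.6406.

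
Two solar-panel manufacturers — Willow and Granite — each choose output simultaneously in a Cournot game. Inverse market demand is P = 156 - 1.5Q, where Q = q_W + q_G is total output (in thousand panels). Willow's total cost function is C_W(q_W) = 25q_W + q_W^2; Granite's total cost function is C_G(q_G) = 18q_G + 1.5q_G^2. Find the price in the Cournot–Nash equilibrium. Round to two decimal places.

98.03

Willow's profit: π_W = (156 - 1.5Q)q_W - (25q_W + q_W²). Setting ∂π_W/∂q_W = 0: 131 - 5q_W - (3/2)(q_G) = 0.
Granite's profit: π_G = (156 - 1.5Q)q_G - (18q_G + (3/2)q_G²). Setting ∂π_G/∂q_G = 0: 138 - 6q_G - (3/2)(q_W) = 0.
Rearranging gives the reaction functions q_W = (131 - (3/2)q_G)/5 and q_G = (138 - (3/2)q_W)/6.
Substituting one into the other gives q_W = 772/37 and q_G = 658/37.
Total output Q = 1430/37, so price P = 156 - (3/2)·(1430/37) = 98.0270.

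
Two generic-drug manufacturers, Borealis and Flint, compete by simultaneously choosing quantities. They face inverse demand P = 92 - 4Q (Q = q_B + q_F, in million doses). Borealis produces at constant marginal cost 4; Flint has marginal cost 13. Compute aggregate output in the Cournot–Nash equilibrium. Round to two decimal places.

13.92

Borealis's profit: π_B = (92 - 4Q)q_B - (4q_B). Setting ∂π_B/∂q_B = 0: 88 - 8q_B - 4(q_F) = 0.
Flint's profit: π_F = (92 - 4Q)q_F - (13q_F). Setting ∂π_F/∂q_F = 0: 79 - 8q_F - 4(q_B) = 0.
Rearranging gives the reaction functions q_B = (88 - 4q_F)/8 and q_F = (79 - 4q_B)/8.
Substituting one into the other gives q_B = 97/12 and q_F = 35/6.
Total output Q = 97/12 + 35/6 = 167/12.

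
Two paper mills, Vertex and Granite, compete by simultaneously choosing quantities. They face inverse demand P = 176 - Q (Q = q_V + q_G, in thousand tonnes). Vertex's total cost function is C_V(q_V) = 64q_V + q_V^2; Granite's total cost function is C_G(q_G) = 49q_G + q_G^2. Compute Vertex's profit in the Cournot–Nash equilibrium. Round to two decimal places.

915.92

Vertex's profit: π_V = (176 - Q)q_V - (64q_V + q_V²). Setting ∂π_V/∂q_V = 0: 112 - 4q_V - (q_G) = 0.
Granite's profit: π_G = (176 - Q)q_G - (49q_G + q_G²). Setting ∂π_G/∂q_G = 0: 127 - 4q_G - (q_V) = 0.
So q_V = (112 - q_G)/4 and q_G = (127 - q_V)/4.
Substituting one into the other gives q_V = 107/5 and q_G = 132/5.
Price P = 176 - 239/5 = 641/5.
Vertex's profit: (641/5)·(107/5) - 64·(107/5) - (107/5)² = 915.9200.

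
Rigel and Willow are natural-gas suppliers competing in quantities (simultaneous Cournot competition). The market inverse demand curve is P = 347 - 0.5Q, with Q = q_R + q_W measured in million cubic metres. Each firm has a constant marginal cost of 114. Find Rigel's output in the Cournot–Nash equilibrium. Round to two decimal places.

A representative firm's profit is π_i = q_i(347 - 0.5Q) - 114q_i.
First-order condition (treating rivals' output as given): 233 - q_i - (1/2)q_j = 0.
With identical firms every q_j equals q_i, so q_j = q_i and 233 = (3/2)q_i, giving q_i = 466/3.

155.33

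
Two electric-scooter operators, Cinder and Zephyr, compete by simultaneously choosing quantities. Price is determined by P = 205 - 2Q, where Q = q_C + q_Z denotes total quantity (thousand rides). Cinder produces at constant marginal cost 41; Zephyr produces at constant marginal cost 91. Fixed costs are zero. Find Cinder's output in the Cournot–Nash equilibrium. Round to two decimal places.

35.67

Cinder's profit: π_C = (205 - 2Q)q_C - (41q_C). Setting ∂π_C/∂q_C = 0: 164 - 4q_C - 2(q_Z) = 0.
Zephyr's first-order condition: 114 - 4q_Z - 2(q_C) = 0.
So q_C = (164 - 2q_Z)/4 and q_Z = (114 - 2q_C)/4.
Solving the pair: q_C = 107/3, q_Z = 32/3.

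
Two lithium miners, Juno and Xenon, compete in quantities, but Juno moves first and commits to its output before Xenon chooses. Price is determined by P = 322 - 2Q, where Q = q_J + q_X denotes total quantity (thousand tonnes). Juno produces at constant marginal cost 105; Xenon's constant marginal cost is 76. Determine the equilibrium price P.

Solve by backward induction. Given q_J, the follower Xenon maximises π_X = (322 - 2q_J - 2q_X)q_X - 76q_X.
∂π_X/∂q_X = 246 - 2q_J - 4q_X = 0 gives the reaction function q_X = (246 - 2q_J)/4.
Juno substitutes q_X(q_J) into its own profit: π_J = q_J(322 - 2q_J - (246 - 2q_J)/2) - 105q_J = (199 - q_J)q_J - 105q_J.
Maximising: ∂π_J/∂q_J = 94 - 2q_J = 0, giving q_J = 47.
Then q_X = (246 - 2·47)/4 = 38.
Total output Q = 85, so price P = 322 - 2·85 = 152.

152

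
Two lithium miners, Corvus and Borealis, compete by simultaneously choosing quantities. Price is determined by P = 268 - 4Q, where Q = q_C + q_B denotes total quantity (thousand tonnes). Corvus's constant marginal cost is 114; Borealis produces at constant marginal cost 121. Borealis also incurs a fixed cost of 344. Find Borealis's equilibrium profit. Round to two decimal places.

Corvus's profit: π_C = (268 - 4Q)q_C - (114q_C). Setting ∂π_C/∂q_C = 0: 154 - 8q_C - 4(q_B) = 0.
Borealis's first-order condition: 147 - 8q_B - 4(q_C) = 0.
Best responses: q_C = (154 - 4q_B)/8, q_B = (147 - 4q_C)/8.
Solving the pair: q_C = 161/12, q_B = 35/3.
Price P = 268 - 4·(301/12) = 503/3.
Borealis's profit: (503/3 - 121)·(35/3) - 344 = 1804/9.

200.44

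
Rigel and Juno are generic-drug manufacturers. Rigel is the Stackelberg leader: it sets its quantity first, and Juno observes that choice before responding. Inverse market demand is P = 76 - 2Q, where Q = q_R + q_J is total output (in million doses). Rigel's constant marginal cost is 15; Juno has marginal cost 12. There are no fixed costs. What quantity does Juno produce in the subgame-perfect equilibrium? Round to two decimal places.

Solve by backward induction. Given q_R, the follower Juno maximises π_J = (76 - 2q_R - 2q_J)q_J - 12q_J.
Follower FOC: 64 - 2q_R - 4q_J = 0, so q_J(q_R) = (64 - 2q_R)/4.
The leader anticipates this reaction. Substituting into P = 76 - 2Q gives P = 44 - q_R, so π_R = (44 - q_R)q_R - 15q_R.
The leader's first-order condition 29 - 2q_R = 0 yields q_R = 29/2.
Then q_J = (64 - 2·(29/2))/4 = 35/4.

8.75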